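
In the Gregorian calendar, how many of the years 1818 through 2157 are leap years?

Multiples of 4 in [1818,2157]: 85.
Of those, multiples of 100: 3 (not leap unless ÷400).
Multiples of 400: 1.
Leap years = 85 − 3 + 1 = 83.

83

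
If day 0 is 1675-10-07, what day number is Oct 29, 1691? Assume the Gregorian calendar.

5866

Oct 7, 1675 → Oct 7, 1676: 366 days (Feb 29, 1676 is in that span).
Oct 7, 1676 → Oct 7, 1677: 365 days.
Oct 7, 1677 → Oct 7, 1678: 365 days.
Oct 7, 1678 → Oct 7, 1679: 365 days.
Oct 7, 1679 → Oct 7, 1680: 366 days (Feb 29, 1680 is in that span).
Oct 7, 1680 → Oct 7, 1681: 365 days.
Oct 7, 1681 → Oct 7, 1682: 365 days.
Oct 7, 1682 → Oct 7, 1683: 365 days.
Oct 7, 1683 → Oct 7, 1684: 366 days (Feb 29, 1684 is in that span).
Oct 7, 1684 → Oct 7, 1685: 365 days.
Oct 7, 1685 → Oct 7, 1686: 365 days.
Oct 7, 1686 → Oct 7, 1687: 365 days.
Oct 7, 1687 → Oct 7, 1688: 366 days (Feb 29, 1688 is in that span).
Oct 7, 1688 → Oct 7, 1689: 365 days.
Oct 7, 1689 → Oct 7, 1690: 365 days.
Oct 7, 1690 → Nov 7, 1690: 31 days (October has 31).
Nov 7, 1690 → Dec 7, 1690: 30 days (November has 30).
Dec 7, 1690 → Jan 7, 1691: 31 days (December has 31).
Jan 7, 1691 → Feb 7, 1691: 31 days (January has 31).
Feb 7, 1691 → Mar 7, 1691: 28 days (February has 28).
Mar 7, 1691 → Apr 7, 1691: 31 days (March has 31).
Apr 7, 1691 → May 7, 1691: 30 days (April has 30).
May 7, 1691 → Jun 7, 1691: 31 days (May has 31).
Jun 7, 1691 → Jul 7, 1691: 30 days (June has 30).
Jul 7, 1691 → Aug 7, 1691: 31 days (July has 31).
Aug 7, 1691 → Sep 7, 1691: 31 days (August has 31).
Sep 7, 1691 → Oct 7, 1691: 30 days (September has 30).
Oct 7, 1691 → Oct 29, 1691: 22 days.
Total: 5866 days.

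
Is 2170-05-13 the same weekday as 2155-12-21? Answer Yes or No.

From Dec 21, 2155 to May 13, 2170 is 5257 days.
5257 mod 7 = 0, so they are the same weekday.
(Dec 21, 2155 is a Sunday; May 13, 2170 is a Sunday.)

Yes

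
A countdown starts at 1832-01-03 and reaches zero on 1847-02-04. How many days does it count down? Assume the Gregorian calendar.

5511

Jan 3, 1832 → Jan 3, 1833: 366 days (Feb 29, 1832 is in that span).
Jan 3, 1833 → Jan 3, 1834: 365 days.
Jan 3, 1834 → Jan 3, 1835: 365 days.
Jan 3, 1835 → Jan 3, 1836: 365 days.
Jan 3, 1836 → Jan 3, 1837: 366 days (Feb 29, 1836 is in that span).
Jan 3, 1837 → Jan 3, 1838: 365 days.
Jan 3, 1838 → Jan 3, 1839: 365 days.
Jan 3, 1839 → Jan 3, 1840: 365 days.
Jan 3, 1840 → Jan 3, 1841: 366 days (Feb 29, 1840 is in that span).
Jan 3, 1841 → Jan 3, 1842: 365 days.
Jan 3, 1842 → Jan 3, 1843: 365 days.
Jan 3, 1843 → Jan 3, 1844: 365 days.
Jan 3, 1844 → Jan 3, 1845: 366 days (Feb 29, 1844 is in that span).
Jan 3, 1845 → Jan 3, 1846: 365 days.
Jan 3, 1846 → Feb 3, 1846: 31 days (January has 31).
Feb 3, 1846 → Mar 3, 1846: 28 days (February has 28).
Mar 3, 1846 → Apr 3, 1846: 31 days (March has 31).
Apr 3, 1846 → May 3, 1846: 30 days (April has 30).
May 3, 1846 → Jun 3, 1846: 31 days (May has 31).
Jun 3, 1846 → Jul 3, 1846: 30 days (June has 30).
Jul 3, 1846 → Aug 3, 1846: 31 days (July has 31).
Aug 3, 1846 → Sep 3, 1846: 31 days (August has 31).
Sep 3, 1846 → Oct 3, 1846: 30 days (September has 30).
Oct 3, 1846 → Nov 3, 1846: 31 days (October has 31).
Nov 3, 1846 → Dec 3, 1846: 30 days (November has 30).
Dec 3, 1846 → Jan 3, 1847: 31 days (December has 31).
Jan 3, 1847 → Feb 3, 1847: 31 days (January has 31).
Feb 3, 1847 → Feb 4, 1847: 1 days.
Total: 5511 days.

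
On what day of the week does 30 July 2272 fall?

Doomsday rule: the anchor day for the 2200s is Friday. For year 72: 72÷12 = 6 r 0, and 0÷4 = 0, so 6+0+0 = 6.
Friday + 6 ≡ Thursday — that's 2272's doomsday.
In July the doomsday date is Jul 11.
Jul 30 is 19 days after Jul 11; 19 mod 7 = 5, so Thursday + 5 = Tuesday.

Tuesday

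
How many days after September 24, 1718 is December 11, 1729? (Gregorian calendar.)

Sep 24, 1718 → Sep 24, 1719: 365 days.
Sep 24, 1719 → Sep 24, 1720: 366 days (Feb 29, 1720 is in that span).
Sep 24, 1720 → Sep 24, 1721: 365 days.
Sep 24, 1721 → Sep 24, 1722: 365 days.
Sep 24, 1722 → Sep 24, 1723: 365 days.
Sep 24, 1723 → Sep 24, 1724: 366 days (Feb 29, 1724 is in that span).
Sep 24, 1724 → Sep 24, 1725: 365 days.
Sep 24, 1725 → Sep 24, 1726: 365 days.
Sep 24, 1726 → Sep 24, 1727: 365 days.
Sep 24, 1727 → Sep 24, 1728: 366 days (Feb 29, 1728 is in that span).
Sep 24, 1728 → Sep 24, 1729: 365 days.
Sep 24, 1729 → Oct 24, 1729: 30 days (September has 30).
Oct 24, 1729 → Nov 24, 1729: 31 days (October has 31).
Nov 24, 1729 → Dec 11, 1729: 17 days.
Total: 4096 days.

4096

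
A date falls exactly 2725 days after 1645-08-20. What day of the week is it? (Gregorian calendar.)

First find the weekday of Aug 20, 1645. Doomsday rule: the anchor day for the 1600s is Tuesday. For year 45: 45÷12 = 3 r 9, and 9÷4 = 2, so 3+9+2 = 14.
Tuesday + 14 ≡ Tuesday — that's 1645's doomsday.
In August the doomsday date is Aug 8.
Aug 20 is 12 days after Aug 8; 12 mod 7 = 5, so Tuesday + 5 = Sunday.
2725 mod 7 = 2, so 2725 days after a Sunday is Sunday + 2 = Tuesday.

Tuesday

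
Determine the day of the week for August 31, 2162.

Tuesday

Doomsday rule: the anchor day for the 2100s is Sunday. For year 62: 62÷12 = 5 r 2, and 2÷4 = 0, so 5+2+0 = 7.
Sunday + 7 ≡ Sunday — that's 2162's doomsday.
In August the doomsday date is Aug 8.
Aug 31 is 23 days after Aug 8; 23 mod 7 = 2, so Sunday + 2 = Tuesday.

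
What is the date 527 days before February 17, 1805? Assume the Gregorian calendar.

September 9, 1803

−366 (one year; includes Feb 29, 1804) → Feb 17, 1804 (161 left).
−17 → Jan 31, 1804 (end of Jan, 31 days; 144 left).
−31 → Dec 31, 1803 (end of Dec, 31 days; 113 left).
−31 → Nov 30, 1803 (end of Nov, 30 days; 82 left).
−30 → Oct 31, 1803 (end of Oct, 31 days; 52 left).
−31 → Sep 30, 1803 (end of Sep, 30 days; 21 left).
−21 → Sep 9, 1803.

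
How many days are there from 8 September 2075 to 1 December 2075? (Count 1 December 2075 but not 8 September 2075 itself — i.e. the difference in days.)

84

Sep 8, 2075 → Oct 8, 2075: 30 days (September has 30).
Oct 8, 2075 → Nov 8, 2075: 31 days (October has 31).
Nov 8, 2075 → Dec 1, 2075: 23 days.
Total: 84 days.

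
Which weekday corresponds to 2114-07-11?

Wednesday

Doomsday rule: the anchor day for the 2100s is Sunday. For year 14: 14÷12 = 1 r 2, and 2÷4 = 0, so 1+2+0 = 3.
Sunday + 3 ≡ Wednesday — that's 2114's doomsday.
In July the doomsday date is Jul 11.
Jul 11 is the doomsday itself: Wednesday.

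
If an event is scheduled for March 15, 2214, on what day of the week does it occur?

Tuesday

Doomsday rule: the anchor day for the 2200s is Friday. For year 14: 14÷12 = 1 r 2, and 2÷4 = 0, so 1+2+0 = 3.
Friday + 3 ≡ Monday — that's 2214's doomsday.
In March the doomsday date is Mar 14.
Mar 15 is 1 day after Mar 14; 1 mod 7 = 1, so Monday + 1 = Tuesday.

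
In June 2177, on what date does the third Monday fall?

June 1, 2177 is a Sunday.
The first Monday is therefore June 2 (1 days later).
The third Monday is 2 + 2×7 = June 16.

June 16, 2177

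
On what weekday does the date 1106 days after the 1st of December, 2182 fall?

Sunday

Dec 1, 2182 is a Sunday.
1106 mod 7 = 0, so 1106 days after a Sunday is Sunday + 0 = Sunday.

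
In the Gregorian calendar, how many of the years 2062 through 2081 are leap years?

5

Multiples of 4 in [2062,2081]: 5.
Of those, multiples of 100: 0 (not leap unless ÷400).
Multiples of 400: 0.
Leap years = 5 − 0 + 0 = 5.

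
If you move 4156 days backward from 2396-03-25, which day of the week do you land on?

Wednesday

Mar 25, 2396 is a Monday.
4156 mod 7 = 5, so 4156 days before a Monday is Monday − 5 = Wednesday.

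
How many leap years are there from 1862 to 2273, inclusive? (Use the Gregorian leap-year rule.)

100

Multiples of 4 in [1862,2273]: 103.
Of those, multiples of 100: 4 (not leap unless ÷400).
Multiples of 400: 1.
Leap years = 103 − 4 + 1 = 100.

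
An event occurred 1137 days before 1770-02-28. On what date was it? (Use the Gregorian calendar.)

−365 (one year) → Feb 28, 1769 (772 left).
−366 (one year; includes Feb 29, 1768) → Feb 28, 1768 (406 left).
−365 (one year) → Feb 28, 1767 (41 left).
−28 → Jan 31, 1767 (end of Jan, 31 days; 13 left).
−13 → Jan 18, 1767.

January 18, 1767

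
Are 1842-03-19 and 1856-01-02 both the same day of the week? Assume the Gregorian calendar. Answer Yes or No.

From Mar 19, 1842 to Jan 2, 1856 is 5037 days.
5037 mod 7 = 4, so they are different weekdays.
(Mar 19, 1842 is a Saturday; Jan 2, 1856 is a Wednesday.)

No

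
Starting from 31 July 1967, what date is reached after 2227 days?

September 4, 1973

+366 (one year; includes Feb 29, 1968) → Jul 31, 1968 (1861 left).
+365 (one year) → Jul 31, 1969 (1496 left).
+365 (one year) → Jul 31, 1970 (1131 left).
+365 (one year) → Jul 31, 1971 (766 left).
+366 (one year; includes Feb 29, 1972) → Jul 31, 1972 (400 left).
Jul has 31 days: +1 → Aug 1, 1972 (399 left).
Aug has 31 days: +31 → Sep 1, 1972 (368 left).
Sep has 30 days: +30 → Oct 1, 1972 (338 left).
Oct has 31 days: +31 → Nov 1, 1972 (307 left).
Nov has 30 days: +30 → Dec 1, 1972 (277 left).
Dec has 31 days: +31 → Jan 1, 1973 (246 left).
Jan has 31 days: +31 → Feb 1, 1973 (215 left).
Feb has 28 days: +28 → Mar 1, 1973 (187 left).
Mar has 31 days: +31 → Apr 1, 1973 (156 left).
Apr has 30 days: +30 → May 1, 1973 (126 left).
May has 31 days: +31 → Jun 1, 1973 (95 left).
Jun has 30 days: +30 → Jul 1, 1973 (65 left).
Jul has 31 days: +31 → Aug 1, 1973 (34 left).
Aug has 31 days: +31 → Sep 1, 1973 (3 left).
+3 → Sep 4, 1973.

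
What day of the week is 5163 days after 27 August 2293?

Thursday

First find the weekday of Aug 27, 2293. Doomsday rule: the anchor day for the 2200s is Friday. For year 93: 93÷12 = 7 r 9, and 9÷4 = 2, so 7+9+2 = 18.
Friday + 18 ≡ Tuesday — that's 2293's doomsday.
In August the doomsday date is Aug 8.
Aug 27 is 19 days after Aug 8; 19 mod 7 = 5, so Tuesday + 5 = Sunday.
5163 mod 7 = 4, so 5163 days after a Sunday is Sunday + 4 = Thursday.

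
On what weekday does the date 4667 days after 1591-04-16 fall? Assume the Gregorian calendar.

Apr 16, 1591 is a Tuesday.
4667 mod 7 = 5, so 4667 days after a Tuesday is Tuesday + 5 = Sunday.

Sunday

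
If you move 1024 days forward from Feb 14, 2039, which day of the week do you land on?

Feb 14, 2039 is a Monday.
1024 mod 7 = 2, so 1024 days after a Monday is Monday + 2 = Wednesday.

Wednesday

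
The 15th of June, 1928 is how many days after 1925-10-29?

960

Oct 29, 1925 → Oct 29, 1926: 365 days.
Oct 29, 1926 → Oct 29, 1927: 365 days.
Oct 29, 1927 → Nov 29, 1927: 31 days (October has 31).
Nov 29, 1927 → Dec 29, 1927: 30 days (November has 30).
Dec 29, 1927 → Jan 29, 1928: 31 days (December has 31).
Jan 29, 1928 → Feb 29, 1928: 31 days (January has 31).
Feb 29, 1928 → Mar 29, 1928: 29 days (February has 29).
Mar 29, 1928 → Apr 29, 1928: 31 days (March has 31).
Apr 29, 1928 → May 29, 1928: 30 days (April has 30).
May 29, 1928 → Jun 15, 1928: 17 days.
Total: 960 days.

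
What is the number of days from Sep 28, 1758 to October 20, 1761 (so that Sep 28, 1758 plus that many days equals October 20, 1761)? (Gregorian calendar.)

Sep 28, 1758 → Sep 28, 1759: 365 days.
Sep 28, 1759 → Sep 28, 1760: 366 days (Feb 29, 1760 is in that span).
Sep 28, 1760 → Oct 28, 1760: 30 days (September has 30).
Oct 28, 1760 → Nov 28, 1760: 31 days (October has 31).
Nov 28, 1760 → Dec 28, 1760: 30 days (November has 30).
Dec 28, 1760 → Jan 28, 1761: 31 days (December has 31).
Jan 28, 1761 → Feb 28, 1761: 31 days (January has 31).
Feb 28, 1761 → Mar 28, 1761: 28 days (February has 28).
Mar 28, 1761 → Apr 28, 1761: 31 days (March has 31).
Apr 28, 1761 → May 28, 1761: 30 days (April has 30).
May 28, 1761 → Jun 28, 1761: 31 days (May has 31).
Jun 28, 1761 → Jul 28, 1761: 30 days (June has 30).
Jul 28, 1761 → Aug 28, 1761: 31 days (July has 31).
Aug 28, 1761 → Sep 28, 1761: 31 days (August has 31).
Sep 28, 1761 → Oct 20, 1761: 22 days.
Total: 1118 days.

1118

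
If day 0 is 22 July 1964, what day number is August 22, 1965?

Jul 22, 1964 → Aug 22, 1964: 31 days (July has 31).
Aug 22, 1964 → Sep 22, 1964: 31 days (August has 31).
Sep 22, 1964 → Oct 22, 1964: 30 days (September has 30).
Oct 22, 1964 → Nov 22, 1964: 31 days (October has 31).
Nov 22, 1964 → Dec 22, 1964: 30 days (November has 30).
Dec 22, 1964 → Jan 22, 1965: 31 days (December has 31).
Jan 22, 1965 → Feb 22, 1965: 31 days (January has 31).
Feb 22, 1965 → Mar 22, 1965: 28 days (February has 28).
Mar 22, 1965 → Apr 22, 1965: 31 days (March has 31).
Apr 22, 1965 → May 22, 1965: 30 days (April has 30).
May 22, 1965 → Jun 22, 1965: 31 days (May has 31).
Jun 22, 1965 → Jul 22, 1965: 30 days (June has 30).
Jul 22, 1965 → Aug 22, 1965: 31 days.
Total: 396 days.

396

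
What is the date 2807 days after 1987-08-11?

April 18, 1995

+366 (one year; includes Feb 29, 1988) → Aug 11, 1988 (2441 left).
+365 (one year) → Aug 11, 1989 (2076 left).
+365 (one year) → Aug 11, 1990 (1711 left).
+365 (one year) → Aug 11, 1991 (1346 left).
+366 (one year; includes Feb 29, 1992) → Aug 11, 1992 (980 left).
+365 (one year) → Aug 11, 1993 (615 left).
+365 (one year) → Aug 11, 1994 (250 left).
Aug has 31 days: +21 → Sep 1, 1994 (229 left).
Sep has 30 days: +30 → Oct 1, 1994 (199 left).
Oct has 31 days: +31 → Nov 1, 1994 (168 left).
Nov has 30 days: +30 → Dec 1, 1994 (138 left).
Dec has 31 days: +31 → Jan 1, 1995 (107 left).
Jan has 31 days: +31 → Feb 1, 1995 (76 left).
Feb has 28 days: +28 → Mar 1, 1995 (48 left).
Mar has 31 days: +31 → Apr 1, 1995 (17 left).
+17 → Apr 18, 1995.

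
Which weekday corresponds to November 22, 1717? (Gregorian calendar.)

Doomsday rule: the anchor day for the 1700s is Sunday. For year 17: 17÷12 = 1 r 5, and 5÷4 = 1, so 1+5+1 = 7.
Sunday + 7 ≡ Sunday — that's 1717's doomsday.
In November the doomsday date is Nov 7.
Nov 22 is 15 days after Nov 7; 15 mod 7 = 1, so Sunday + 1 = Monday.

Monday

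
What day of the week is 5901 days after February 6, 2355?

Feb 6, 2355 is a Sunday.
5901 mod 7 = 0, so 5901 days after a Sunday is Sunday + 0 = Sunday.

Sunday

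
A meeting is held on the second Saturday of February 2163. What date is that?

February 1, 2163 is a Tuesday.
The first Saturday is therefore February 5 (4 days later).
The second Saturday is 5 + 1×7 = February 12.

February 12, 2163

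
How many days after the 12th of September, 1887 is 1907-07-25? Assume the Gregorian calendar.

7255

Sep 12, 1887 → Sep 12, 1888: 366 days (Feb 29, 1888 is in that span).
Sep 12, 1888 → Sep 12, 1889: 365 days.
Sep 12, 1889 → Sep 12, 1890: 365 days.
Sep 12, 1890 → Sep 12, 1891: 365 days.
Sep 12, 1891 → Sep 12, 1892: 366 days (Feb 29, 1892 is in that span).
Sep 12, 1892 → Sep 12, 1893: 365 days.
Sep 12, 1893 → Sep 12, 1894: 365 days.
Sep 12, 1894 → Sep 12, 1895: 365 days.
Sep 12, 1895 → Sep 12, 1896: 366 days (Feb 29, 1896 is in that span).
Sep 12, 1896 → Sep 12, 1897: 365 days.
Sep 12, 1897 → Sep 12, 1898: 365 days.
Sep 12, 1898 → Sep 12, 1899: 365 days.
Sep 12, 1899 → Sep 12, 1900: 365 days.
Sep 12, 1900 → Sep 12, 1901: 365 days.
Sep 12, 1901 → Sep 12, 1902: 365 days.
Sep 12, 1902 → Sep 12, 1903: 365 days.
Sep 12, 1903 → Sep 12, 1904: 366 days (Feb 29, 1904 is in that span).
Sep 12, 1904 → Sep 12, 1905: 365 days.
Sep 12, 1905 → Sep 12, 1906: 365 days.
Sep 12, 1906 → Oct 12, 1906: 30 days (September has 30).
Oct 12, 1906 → Nov 12, 1906: 31 days (October has 31).
Nov 12, 1906 → Dec 12, 1906: 30 days (November has 30).
Dec 12, 1906 → Jan 12, 1907: 31 days (December has 31).
Jan 12, 1907 → Feb 12, 1907: 31 days (January has 31).
Feb 12, 1907 → Mar 12, 1907: 28 days (February has 28).
Mar 12, 1907 → Apr 12, 1907: 31 days (March has 31).
Apr 12, 1907 → May 12, 1907: 30 days (April has 30).
May 12, 1907 → Jun 12, 1907: 31 days (May has 31).
Jun 12, 1907 → Jul 12, 1907: 30 days (June has 30).
Jul 12, 1907 → Jul 25, 1907: 13 days.
Total: 7255 days.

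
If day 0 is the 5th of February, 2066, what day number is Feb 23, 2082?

5862

Feb 5, 2066 → Feb 5, 2067: 365 days.
Feb 5, 2067 → Feb 5, 2068: 365 days.
Feb 5, 2068 → Feb 5, 2069: 366 days (Feb 29, 2068 is in that span).
Feb 5, 2069 → Feb 5, 2070: 365 days.
Feb 5, 2070 → Feb 5, 2071: 365 days.
Feb 5, 2071 → Feb 5, 2072: 365 days.
Feb 5, 2072 → Feb 5, 2073: 366 days (Feb 29, 2072 is in that span).
Feb 5, 2073 → Feb 5, 2074: 365 days.
Feb 5, 2074 → Feb 5, 2075: 365 days.
Feb 5, 2075 → Feb 5, 2076: 365 days.
Feb 5, 2076 → Feb 5, 2077: 366 days (Feb 29, 2076 is in that span).
Feb 5, 2077 → Feb 5, 2078: 365 days.
Feb 5, 2078 → Feb 5, 2079: 365 days.
Feb 5, 2079 → Feb 5, 2080: 365 days.
Feb 5, 2080 → Feb 5, 2081: 366 days (Feb 29, 2080 is in that span).
Feb 5, 2081 → Mar 5, 2081: 28 days (February has 28).
Mar 5, 2081 → Apr 5, 2081: 31 days (March has 31).
Apr 5, 2081 → May 5, 2081: 30 days (April has 30).
May 5, 2081 → Jun 5, 2081: 31 days (May has 31).
Jun 5, 2081 → Jul 5, 2081: 30 days (June has 30).
Jul 5, 2081 → Aug 5, 2081: 31 days (July has 31).
Aug 5, 2081 → Sep 5, 2081: 31 days (August has 31).
Sep 5, 2081 → Oct 5, 2081: 30 days (September has 30).
Oct 5, 2081 → Nov 5, 2081: 31 days (October has 31).
Nov 5, 2081 → Dec 5, 2081: 30 days (November has 30).
Dec 5, 2081 → Jan 5, 2082: 31 days (December has 31).
Jan 5, 2082 → Feb 5, 2082: 31 days (January has 31).
Feb 5, 2082 → Feb 23, 2082: 18 days.
Total: 5862 days.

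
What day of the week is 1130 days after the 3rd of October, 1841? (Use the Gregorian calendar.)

First find the weekday of Oct 3, 1841. Doomsday rule: the anchor day for the 1800s is Friday. For year 41: 41÷12 = 3 r 5, and 5÷4 = 1, so 3+5+1 = 9.
Friday + 9 ≡ Sunday — that's 1841's doomsday.
In October the doomsday date is Oct 10.
Oct 3 is 7 days before Oct 10; 7 mod 7 = 0, so Sunday − 0 = Sunday.
1130 mod 7 = 3, so 1130 days after a Sunday is Sunday + 3 = Wednesday.

Wednesday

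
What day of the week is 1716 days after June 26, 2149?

Jun 26, 2149 is a Thursday.
1716 mod 7 = 1, so 1716 days after a Thursday is Thursday + 1 = Friday.

Friday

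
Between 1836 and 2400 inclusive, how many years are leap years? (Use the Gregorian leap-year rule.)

Multiples of 4 in [1836,2400]: 142.
Of those, multiples of 100: 6 (not leap unless ÷400).
Multiples of 400: 2.
Leap years = 142 − 6 + 2 = 138.

138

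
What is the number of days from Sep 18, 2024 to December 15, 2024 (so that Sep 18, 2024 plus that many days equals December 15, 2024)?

Sep 18, 2024 → Oct 18, 2024: 30 days (September has 30).
Oct 18, 2024 → Nov 18, 2024: 31 days (October has 31).
Nov 18, 2024 → Dec 15, 2024: 27 days.
Total: 88 days.

88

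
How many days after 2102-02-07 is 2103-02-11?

369

Feb 7, 2102 → Mar 7, 2102: 28 days (February has 28).
Mar 7, 2102 → Apr 7, 2102: 31 days (March has 31).
Apr 7, 2102 → May 7, 2102: 30 days (April has 30).
May 7, 2102 → Jun 7, 2102: 31 days (May has 31).
Jun 7, 2102 → Jul 7, 2102: 30 days (June has 30).
Jul 7, 2102 → Aug 7, 2102: 31 days (July has 31).
Aug 7, 2102 → Sep 7, 2102: 31 days (August has 31).
Sep 7, 2102 → Oct 7, 2102: 30 days (September has 30).
Oct 7, 2102 → Nov 7, 2102: 31 days (October has 31).
Nov 7, 2102 → Dec 7, 2102: 30 days (November has 30).
Dec 7, 2102 → Jan 7, 2103: 31 days (December has 31).
Jan 7, 2103 → Feb 7, 2103: 31 days (January has 31).
Feb 7, 2103 → Feb 11, 2103: 4 days.
Total: 369 days.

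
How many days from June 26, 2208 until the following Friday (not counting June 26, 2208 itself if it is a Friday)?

5

Jun 26, 2208 is a Sunday.
From Sunday to the next Friday is 5 days.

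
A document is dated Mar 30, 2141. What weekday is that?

Thursday

Doomsday rule: the anchor day for the 2100s is Sunday. For year 41: 41÷12 = 3 r 5, and 5÷4 = 1, so 3+5+1 = 9.
Sunday + 9 ≡ Tuesday — that's 2141's doomsday.
In March the doomsday date is Mar 14.
Mar 30 is 16 days after Mar 14; 16 mod 7 = 2, so Tuesday + 2 = Thursday.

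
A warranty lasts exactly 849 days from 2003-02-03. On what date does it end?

+365 (one year) → Feb 3, 2004 (484 left).
+366 (one year; includes Feb 29, 2004) → Feb 3, 2005 (118 left).
Feb has 28 days: +26 → Mar 1, 2005 (92 left).
Mar has 31 days: +31 → Apr 1, 2005 (61 left).
Apr has 30 days: +30 → May 1, 2005 (31 left).
May has 31 days: +31 → Jun 1, 2005 (0 left).

June 1, 2005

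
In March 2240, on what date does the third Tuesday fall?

March 17, 2240

March 1, 2240 is a Sunday.
The first Tuesday is therefore March 3 (2 days later).
The third Tuesday is 3 + 2×7 = March 17.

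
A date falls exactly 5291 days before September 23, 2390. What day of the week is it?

Monday

Sep 23, 2390 is a Sunday.
5291 mod 7 = 6, so 5291 days before a Sunday is Sunday − 6 = Monday.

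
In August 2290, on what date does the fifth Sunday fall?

August 31, 2290

August 1, 2290 is a Friday.
The first Sunday is therefore August 3 (2 days later).
The fifth Sunday is 3 + 4×7 = August 31.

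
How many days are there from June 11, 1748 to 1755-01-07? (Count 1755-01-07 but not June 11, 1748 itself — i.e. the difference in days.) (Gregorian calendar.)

2401

Jun 11, 1748 → Jun 11, 1749: 365 days.
Jun 11, 1749 → Jun 11, 1750: 365 days.
Jun 11, 1750 → Jun 11, 1751: 365 days.
Jun 11, 1751 → Jun 11, 1752: 366 days (Feb 29, 1752 is in that span).
Jun 11, 1752 → Jun 11, 1753: 365 days.
Jun 11, 1753 → Jun 11, 1754: 365 days.
Jun 11, 1754 → Jul 11, 1754: 30 days (June has 30).
Jul 11, 1754 → Aug 11, 1754: 31 days (July has 31).
Aug 11, 1754 → Sep 11, 1754: 31 days (August has 31).
Sep 11, 1754 → Oct 11, 1754: 30 days (September has 30).
Oct 11, 1754 → Nov 11, 1754: 31 days (October has 31).
Nov 11, 1754 → Dec 11, 1754: 30 days (November has 30).
Dec 11, 1754 → Jan 7, 1755: 27 days.
Total: 2401 days.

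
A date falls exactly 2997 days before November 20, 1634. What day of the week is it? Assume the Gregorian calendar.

First find the weekday of Nov 20, 1634. Doomsday rule: the anchor day for the 1600s is Tuesday. For year 34: 34÷12 = 2 r 10, and 10÷4 = 2, so 2+10+2 = 14.
Tuesday + 14 ≡ Tuesday — that's 1634's doomsday.
In November the doomsday date is Nov 7.
Nov 20 is 13 days after Nov 7; 13 mod 7 = 6, so Tuesday + 6 = Monday.
2997 mod 7 = 1, so 2997 days before a Monday is Monday − 1 = Sunday.

Sunday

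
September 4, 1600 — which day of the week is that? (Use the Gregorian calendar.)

Doomsday rule: the anchor day for the 1600s is Tuesday. For year 00: 0÷12 = 0 r 0, and 0÷4 = 0, so 0+0+0 = 0.
Tuesday + 0 ≡ Tuesday — that's 1600's doomsday.
In September the doomsday date is Sep 5.
Sep 4 is 1 day before Sep 5; 1 mod 7 = 1, so Tuesday − 1 = Monday.

Monday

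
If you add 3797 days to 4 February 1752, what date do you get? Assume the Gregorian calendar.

June 28, 1762

+366 (one year; includes Feb 29, 1752) → Feb 4, 1753 (3431 left).
+365 (one year) → Feb 4, 1754 (3066 left).
+365 (one year) → Feb 4, 1755 (2701 left).
+365 (one year) → Feb 4, 1756 (2336 left).
+366 (one year; includes Feb 29, 1756) → Feb 4, 1757 (1970 left).
+365 (one year) → Feb 4, 1758 (1605 left).
+365 (one year) → Feb 4, 1759 (1240 left).
+365 (one year) → Feb 4, 1760 (875 left).
+366 (one year; includes Feb 29, 1760) → Feb 4, 1761 (509 left).
+365 (one year) → Feb 4, 1762 (144 left).
Feb has 28 days: +25 → Mar 1, 1762 (119 left).
Mar has 31 days: +31 → Apr 1, 1762 (88 left).
Apr has 30 days: +30 → May 1, 1762 (58 left).
May has 31 days: +31 → Jun 1, 1762 (27 left).
+27 → Jun 28, 1762.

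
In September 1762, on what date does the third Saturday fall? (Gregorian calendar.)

September 18, 1762

September 1, 1762 is a Wednesday.
The first Saturday is therefore September 4 (3 days later).
The third Saturday is 4 + 2×7 = September 18.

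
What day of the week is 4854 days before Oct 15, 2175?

Thursday

First find the weekday of Oct 15, 2175. Doomsday rule: the anchor day for the 2100s is Sunday. For year 75: 75÷12 = 6 r 3, and 3÷4 = 0, so 6+3+0 = 9.
Sunday + 9 ≡ Tuesday — that's 2175's doomsday.
In October the doomsday date is Oct 10.
Oct 15 is 5 days after Oct 10; 5 mod 7 = 5, so Tuesday + 5 = Sunday.
4854 mod 7 = 3, so 4854 days before a Sunday is Sunday − 3 = Thursday.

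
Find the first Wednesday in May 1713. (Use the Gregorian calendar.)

May 1, 1713 is a Monday.
The first Wednesday is therefore May 3 (2 days later).

May 3, 1713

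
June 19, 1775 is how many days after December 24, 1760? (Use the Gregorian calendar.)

5290

Dec 24, 1760 → Dec 24, 1761: 365 days.
Dec 24, 1761 → Dec 24, 1762: 365 days.
Dec 24, 1762 → Dec 24, 1763: 365 days.
Dec 24, 1763 → Dec 24, 1764: 366 days (Feb 29, 1764 is in that span).
Dec 24, 1764 → Dec 24, 1765: 365 days.
Dec 24, 1765 → Dec 24, 1766: 365 days.
Dec 24, 1766 → Dec 24, 1767: 365 days.
Dec 24, 1767 → Dec 24, 1768: 366 days (Feb 29, 1768 is in that span).
Dec 24, 1768 → Dec 24, 1769: 365 days.
Dec 24, 1769 → Dec 24, 1770: 365 days.
Dec 24, 1770 → Dec 24, 1771: 365 days.
Dec 24, 1771 → Dec 24, 1772: 366 days (Feb 29, 1772 is in that span).
Dec 24, 1772 → Dec 24, 1773: 365 days.
Dec 24, 1773 → Dec 24, 1774: 365 days.
Dec 24, 1774 → Jan 24, 1775: 31 days (December has 31).
Jan 24, 1775 → Feb 24, 1775: 31 days (January has 31).
Feb 24, 1775 → Mar 24, 1775: 28 days (February has 28).
Mar 24, 1775 → Apr 24, 1775: 31 days (March has 31).
Apr 24, 1775 → May 24, 1775: 30 days (April has 30).
May 24, 1775 → Jun 19, 1775: 26 days.
Total: 5290 days.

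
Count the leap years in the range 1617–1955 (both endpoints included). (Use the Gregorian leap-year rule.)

Multiples of 4 in [1617,1955]: 84.
Of those, multiples of 100: 3 (not leap unless ÷400).
Multiples of 400: 0.
Leap years = 84 − 3 + 0 = 81.

81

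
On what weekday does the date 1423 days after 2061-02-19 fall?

First find the weekday of Feb 19, 2061. Doomsday rule: the anchor day for the 2000s is Tuesday. For year 61: 61÷12 = 5 r 1, and 1÷4 = 0, so 5+1+0 = 6.
Tuesday + 6 ≡ Monday — that's 2061's doomsday.
In February the doomsday date is Feb 28 (2061 is not a leap year).
Feb 19 is 9 days before Feb 28; 9 mod 7 = 2, so Monday − 2 = Saturday.
1423 mod 7 = 2, so 1423 days after a Saturday is Saturday + 2 = Monday.

Monday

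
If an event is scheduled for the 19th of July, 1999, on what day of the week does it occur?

Monday

January 1, 1999 is a Friday.
Jan 1, 1999 → Feb 1, 1999: 31 days (January has 31).
Feb 1, 1999 → Mar 1, 1999: 28 days (February has 28).
Mar 1, 1999 → Apr 1, 1999: 31 days (March has 31).
Apr 1, 1999 → May 1, 1999: 30 days (April has 30).
May 1, 1999 → Jun 1, 1999: 31 days (May has 31).
Jun 1, 1999 → Jul 1, 1999: 30 days (June has 30).
Jul 1, 1999 → Jul 19, 1999: 18 days.
Total: 199 days.
199 mod 7 = 3, so Friday + 3 = Monday.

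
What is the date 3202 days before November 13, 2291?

−365 (one year) → Nov 13, 2290 (2837 left).
−365 (one year) → Nov 13, 2289 (2472 left).
−365 (one year) → Nov 13, 2288 (2107 left).
−366 (one year; includes Feb 29, 2288) → Nov 13, 2287 (1741 left).
−365 (one year) → Nov 13, 2286 (1376 left).
−365 (one year) → Nov 13, 2285 (1011 left).
−365 (one year) → Nov 13, 2284 (646 left).
−366 (one year; includes Feb 29, 2284) → Nov 13, 2283 (280 left).
−13 → Oct 31, 2283 (end of Oct, 31 days; 267 left).
−31 → Sep 30, 2283 (end of Sep, 30 days; 236 left).
−30 → Aug 31, 2283 (end of Aug, 31 days; 206 left).
−31 → Jul 31, 2283 (end of Jul, 31 days; 175 left).
−31 → Jun 30, 2283 (end of Jun, 30 days; 144 left).
−30 → May 31, 2283 (end of May, 31 days; 114 left).
−31 → Apr 30, 2283 (end of Apr, 30 days; 83 left).
−30 → Mar 31, 2283 (end of Mar, 31 days; 53 left).
−31 → Feb 28, 2283 (end of Feb, 28 days; 22 left).
−22 → Feb 6, 2283.

February 6, 2283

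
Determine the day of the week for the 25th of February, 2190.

Doomsday rule: the anchor day for the 2100s is Sunday. For year 90: 90÷12 = 7 r 6, and 6÷4 = 1, so 7+6+1 = 14.
Sunday + 14 ≡ Sunday — that's 2190's doomsday.
In February the doomsday date is Feb 28 (2190 is not a leap year).
Feb 25 is 3 days before Feb 28; 3 mod 7 = 3, so Sunday − 3 = Thursday.

Thursday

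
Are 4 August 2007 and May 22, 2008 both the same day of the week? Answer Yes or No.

From Aug 4, 2007 to May 22, 2008 is 292 days.
292 mod 7 = 5, so they are different weekdays.
(Aug 4, 2007 is a Saturday; May 22, 2008 is a Thursday.)

No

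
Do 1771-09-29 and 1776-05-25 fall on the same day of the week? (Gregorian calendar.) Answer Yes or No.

No

From Sep 29, 1771 to May 25, 1776 is 1700 days.
1700 mod 7 = 6, so they are different weekdays.
(Sep 29, 1771 is a Sunday; May 25, 1776 is a Saturday.)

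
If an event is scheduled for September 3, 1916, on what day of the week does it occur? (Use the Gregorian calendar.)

Sunday

Doomsday rule: the anchor day for the 1900s is Wednesday. For year 16: 16÷12 = 1 r 4, and 4÷4 = 1, so 1+4+1 = 6.
Wednesday + 6 ≡ Tuesday — that's 1916's doomsday.
In September the doomsday date is Sep 5.
Sep 3 is 2 days before Sep 5; 2 mod 7 = 2, so Tuesday − 2 = Sunday.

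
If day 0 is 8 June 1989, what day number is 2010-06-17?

7679

Jun 8, 1989 → Jun 8, 1990: 365 days.
Jun 8, 1990 → Jun 8, 1991: 365 days.
Jun 8, 1991 → Jun 8, 1992: 366 days (Feb 29, 1992 is in that span).
Jun 8, 1992 → Jun 8, 1993: 365 days.
Jun 8, 1993 → Jun 8, 1994: 365 days.
Jun 8, 1994 → Jun 8, 1995: 365 days.
Jun 8, 1995 → Jun 8, 1996: 366 days (Feb 29, 1996 is in that span).
Jun 8, 1996 → Jun 8, 1997: 365 days.
Jun 8, 1997 → Jun 8, 1998: 365 days.
Jun 8, 1998 → Jun 8, 1999: 365 days.
Jun 8, 1999 → Jun 8, 2000: 366 days (Feb 29, 2000 is in that span).
Jun 8, 2000 → Jun 8, 2001: 365 days.
Jun 8, 2001 → Jun 8, 2002: 365 days.
Jun 8, 2002 → Jun 8, 2003: 365 days.
Jun 8, 2003 → Jun 8, 2004: 366 days (Feb 29, 2004 is in that span).
Jun 8, 2004 → Jun 8, 2005: 365 days.
Jun 8, 2005 → Jun 8, 2006: 365 days.
Jun 8, 2006 → Jun 8, 2007: 365 days.
Jun 8, 2007 → Jun 8, 2008: 366 days (Feb 29, 2008 is in that span).
Jun 8, 2008 → Jun 8, 2009: 365 days.
Jun 8, 2009 → Jul 8, 2009: 30 days (June has 30).
Jul 8, 2009 → Aug 8, 2009: 31 days (July has 31).
Aug 8, 2009 → Sep 8, 2009: 31 days (August has 31).
Sep 8, 2009 → Oct 8, 2009: 30 days (September has 30).
Oct 8, 2009 → Nov 8, 2009: 31 days (October has 31).
Nov 8, 2009 → Dec 8, 2009: 30 days (November has 30).
Dec 8, 2009 → Jan 8, 2010: 31 days (December has 31).
Jan 8, 2010 → Feb 8, 2010: 31 days (January has 31).
Feb 8, 2010 → Mar 8, 2010: 28 days (February has 28).
Mar 8, 2010 → Apr 8, 2010: 31 days (March has 31).
Apr 8, 2010 → May 8, 2010: 30 days (April has 30).
May 8, 2010 → Jun 8, 2010: 31 days (May has 31).
Jun 8, 2010 → Jun 17, 2010: 9 days.
Total: 7679 days.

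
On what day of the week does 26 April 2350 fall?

Wednesday

Doomsday rule: the anchor day for the 2300s is Wednesday. For year 50: 50÷12 = 4 r 2, and 2÷4 = 0, so 4+2+0 = 6.
Wednesday + 6 ≡ Tuesday — that's 2350's doomsday.
In April the doomsday date is Apr 4.
Apr 26 is 22 days after Apr 4; 22 mod 7 = 1, so Tuesday + 1 = Wednesday.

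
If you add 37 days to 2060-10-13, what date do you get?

Oct has 31 days: +19 → Nov 1, 2060 (18 left).
+18 → Nov 19, 2060.

November 19, 2060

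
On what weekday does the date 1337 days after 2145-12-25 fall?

Dec 25, 2145 is a Saturday.
1337 mod 7 = 0, so 1337 days after a Saturday is Saturday + 0 = Saturday.

Saturday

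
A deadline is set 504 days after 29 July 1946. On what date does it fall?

December 15, 1947

+365 (one year) → Jul 29, 1947 (139 left).
Jul has 31 days: +3 → Aug 1, 1947 (136 left).
Aug has 31 days: +31 → Sep 1, 1947 (105 left).
Sep has 30 days: +30 → Oct 1, 1947 (75 left).
Oct has 31 days: +31 → Nov 1, 1947 (44 left).
Nov has 30 days: +30 → Dec 1, 1947 (14 left).
+14 → Dec 15, 1947.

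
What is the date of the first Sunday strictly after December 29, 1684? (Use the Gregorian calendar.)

December 31, 1684

Dec 29, 1684 is a Friday.
From Friday to the next Sunday is 2 days.
Dec 29, 1684 + 2 = Dec 31, 1684.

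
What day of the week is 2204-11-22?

Thursday

Doomsday rule: the anchor day for the 2200s is Friday. For year 04: 4÷12 = 0 r 4, and 4÷4 = 1, so 0+4+1 = 5.
Friday + 5 ≡ Wednesday — that's 2204's doomsday.
In November the doomsday date is Nov 7.
Nov 22 is 15 days after Nov 7; 15 mod 7 = 1, so Wednesday + 1 = Thursday.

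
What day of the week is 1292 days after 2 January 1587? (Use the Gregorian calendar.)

First find the weekday of Jan 2, 1587. Doomsday rule: the anchor day for the 1500s is Wednesday. For year 87: 87÷12 = 7 r 3, and 3÷4 = 0, so 7+3+0 = 10.
Wednesday + 10 ≡ Saturday — that's 1587's doomsday.
In January the doomsday date is Jan 3 (1587 is not a leap year).
Jan 2 is 1 day before Jan 3; 1 mod 7 = 1, so Saturday − 1 = Friday.
1292 mod 7 = 4, so 1292 days after a Friday is Friday + 4 = Tuesday.

Tuesday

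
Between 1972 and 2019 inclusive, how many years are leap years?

12

Multiples of 4 in [1972,2019]: 12.
Of those, multiples of 100: 1 (not leap unless ÷400).
Multiples of 400: 1.
Leap years = 12 − 1 + 1 = 12.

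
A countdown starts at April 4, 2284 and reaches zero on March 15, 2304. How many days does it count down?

Apr 4, 2284 → Apr 4, 2285: 365 days.
Apr 4, 2285 → Apr 4, 2286: 365 days.
Apr 4, 2286 → Apr 4, 2287: 365 days.
Apr 4, 2287 → Apr 4, 2288: 366 days (Feb 29, 2288 is in that span).
Apr 4, 2288 → Apr 4, 2289: 365 days.
Apr 4, 2289 → Apr 4, 2290: 365 days.
Apr 4, 2290 → Apr 4, 2291: 365 days.
Apr 4, 2291 → Apr 4, 2292: 366 days (Feb 29, 2292 is in that span).
Apr 4, 2292 → Apr 4, 2293: 365 days.
Apr 4, 2293 → Apr 4, 2294: 365 days.
Apr 4, 2294 → Apr 4, 2295: 365 days.
Apr 4, 2295 → Apr 4, 2296: 366 days (Feb 29, 2296 is in that span).
Apr 4, 2296 → Apr 4, 2297: 365 days.
Apr 4, 2297 → Apr 4, 2298: 365 days.
Apr 4, 2298 → Apr 4, 2299: 365 days.
Apr 4, 2299 → Apr 4, 2300: 365 days.
Apr 4, 2300 → Apr 4, 2301: 365 days.
Apr 4, 2301 → Apr 4, 2302: 365 days.
Apr 4, 2302 → Apr 4, 2303: 365 days.
Apr 4, 2303 → May 4, 2303: 30 days (April has 30).
May 4, 2303 → Jun 4, 2303: 31 days (May has 31).
Jun 4, 2303 → Jul 4, 2303: 30 days (June has 30).
Jul 4, 2303 → Aug 4, 2303: 31 days (July has 31).
Aug 4, 2303 → Sep 4, 2303: 31 days (August has 31).
Sep 4, 2303 → Oct 4, 2303: 30 days (September has 30).
Oct 4, 2303 → Nov 4, 2303: 31 days (October has 31).
Nov 4, 2303 → Dec 4, 2303: 30 days (November has 30).
Dec 4, 2303 → Jan 4, 2304: 31 days (December has 31).
Jan 4, 2304 → Feb 4, 2304: 31 days (January has 31).
Feb 4, 2304 → Mar 4, 2304: 29 days (February has 29).
Mar 4, 2304 → Mar 15, 2304: 11 days.
Total: 7284 days.

7284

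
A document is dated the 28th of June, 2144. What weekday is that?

Doomsday rule: the anchor day for the 2100s is Sunday. For year 44: 44÷12 = 3 r 8, and 8÷4 = 2, so 3+8+2 = 13.
Sunday + 13 ≡ Saturday — that's 2144's doomsday.
In June the doomsday date is Jun 6.
Jun 28 is 22 days after Jun 6; 22 mod 7 = 1, so Saturday + 1 = Sunday.

Sunday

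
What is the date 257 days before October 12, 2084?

January 29, 2084

−12 → Sep 30, 2084 (end of Sep, 30 days; 245 left).
−30 → Aug 31, 2084 (end of Aug, 31 days; 215 left).
−31 → Jul 31, 2084 (end of Jul, 31 days; 184 left).
−31 → Jun 30, 2084 (end of Jun, 30 days; 153 left).
−30 → May 31, 2084 (end of May, 31 days; 123 left).
−31 → Apr 30, 2084 (end of Apr, 30 days; 92 left).
−30 → Mar 31, 2084 (end of Mar, 31 days; 62 left).
−31 → Feb 29, 2084 (end of Feb, 29 days; 31 left).
−29 → Jan 31, 2084 (end of Jan, 31 days; 2 left).
−2 → Jan 29, 2084.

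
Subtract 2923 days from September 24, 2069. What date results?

−365 (one year) → Sep 24, 2068 (2558 left).
−366 (one year; includes Feb 29, 2068) → Sep 24, 2067 (2192 left).
−365 (one year) → Sep 24, 2066 (1827 left).
−365 (one year) → Sep 24, 2065 (1462 left).
−365 (one year) → Sep 24, 2064 (1097 left).
−366 (one year; includes Feb 29, 2064) → Sep 24, 2063 (731 left).
−365 (one year) → Sep 24, 2062 (366 left).
−24 → Aug 31, 2062 (end of Aug, 31 days; 342 left).
−31 → Jul 31, 2062 (end of Jul, 31 days; 311 left).
−31 → Jun 30, 2062 (end of Jun, 30 days; 280 left).
−30 → May 31, 2062 (end of May, 31 days; 250 left).
−31 → Apr 30, 2062 (end of Apr, 30 days; 219 left).
−30 → Mar 31, 2062 (end of Mar, 31 days; 189 left).
−31 → Feb 28, 2062 (end of Feb, 28 days; 158 left).
−28 → Jan 31, 2062 (end of Jan, 31 days; 130 left).
−31 → Dec 31, 2061 (end of Dec, 31 days; 99 left).
−31 → Nov 30, 2061 (end of Nov, 30 days; 68 left).
−30 → Oct 31, 2061 (end of Oct, 31 days; 38 left).
−31 → Sep 30, 2061 (end of Sep, 30 days; 7 left).
−7 → Sep 23, 2061.

September 23, 2061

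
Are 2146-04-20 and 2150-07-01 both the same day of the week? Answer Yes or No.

Yes

From Apr 20, 2146 to Jul 1, 2150 is 1533 days.
1533 mod 7 = 0, so they are the same weekday.
(Apr 20, 2146 is a Wednesday; Jul 1, 2150 is a Wednesday.)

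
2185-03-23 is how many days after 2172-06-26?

4653

Jun 26, 2172 → Jun 26, 2173: 365 days.
Jun 26, 2173 → Jun 26, 2174: 365 days.
Jun 26, 2174 → Jun 26, 2175: 365 days.
Jun 26, 2175 → Jun 26, 2176: 366 days (Feb 29, 2176 is in that span).
Jun 26, 2176 → Jun 26, 2177: 365 days.
Jun 26, 2177 → Jun 26, 2178: 365 days.
Jun 26, 2178 → Jun 26, 2179: 365 days.
Jun 26, 2179 → Jun 26, 2180: 366 days (Feb 29, 2180 is in that span).
Jun 26, 2180 → Jun 26, 2181: 365 days.
Jun 26, 2181 → Jun 26, 2182: 365 days.
Jun 26, 2182 → Jun 26, 2183: 365 days.
Jun 26, 2183 → Jun 26, 2184: 366 days (Feb 29, 2184 is in that span).
Jun 26, 2184 → Jul 26, 2184: 30 days (June has 30).
Jul 26, 2184 → Aug 26, 2184: 31 days (July has 31).
Aug 26, 2184 → Sep 26, 2184: 31 days (August has 31).
Sep 26, 2184 → Oct 26, 2184: 30 days (September has 30).
Oct 26, 2184 → Nov 26, 2184: 31 days (October has 31).
Nov 26, 2184 → Dec 26, 2184: 30 days (November has 30).
Dec 26, 2184 → Jan 26, 2185: 31 days (December has 31).
Jan 26, 2185 → Feb 26, 2185: 31 days (January has 31).
Feb 26, 2185 → Mar 23, 2185: 25 days.
Total: 4653 days.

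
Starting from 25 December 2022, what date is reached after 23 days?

January 17, 2023

Dec has 31 days: +7 → Jan 1, 2023 (16 left).
+16 → Jan 17, 2023.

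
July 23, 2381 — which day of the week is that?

Doomsday rule: the anchor day for the 2300s is Wednesday. For year 81: 81÷12 = 6 r 9, and 9÷4 = 2, so 6+9+2 = 17.
Wednesday + 17 ≡ Saturday — that's 2381's doomsday.
In July the doomsday date is Jul 11.
Jul 23 is 12 days after Jul 11; 12 mod 7 = 5, so Saturday + 5 = Thursday.

Thursday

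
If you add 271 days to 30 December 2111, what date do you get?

Dec has 31 days: +2 → Jan 1, 2112 (269 left).
Jan has 31 days: +31 → Feb 1, 2112 (238 left).
Feb has 29 days: +29 → Mar 1, 2112 (209 left).
Mar has 31 days: +31 → Apr 1, 2112 (178 left).
Apr has 30 days: +30 → May 1, 2112 (148 left).
May has 31 days: +31 → Jun 1, 2112 (117 left).
Jun has 30 days: +30 → Jul 1, 2112 (87 left).
Jul has 31 days: +31 → Aug 1, 2112 (56 left).
Aug has 31 days: +31 → Sep 1, 2112 (25 left).
+25 → Sep 26, 2112.

September 26, 2112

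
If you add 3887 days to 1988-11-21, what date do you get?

+365 (one year) → Nov 21, 1989 (3522 left).
+365 (one year) → Nov 21, 1990 (3157 left).
+365 (one year) → Nov 21, 1991 (2792 left).
+366 (one year; includes Feb 29, 1992) → Nov 21, 1992 (2426 left).
+365 (one year) → Nov 21, 1993 (2061 left).
+365 (one year) → Nov 21, 1994 (1696 left).
+365 (one year) → Nov 21, 1995 (1331 left).
+366 (one year; includes Feb 29, 1996) → Nov 21, 1996 (965 left).
+365 (one year) → Nov 21, 1997 (600 left).
+365 (one year) → Nov 21, 1998 (235 left).
Nov has 30 days: +10 → Dec 1, 1998 (225 left).
Dec has 31 days: +31 → Jan 1, 1999 (194 left).
Jan has 31 days: +31 → Feb 1, 1999 (163 left).
Feb has 28 days: +28 → Mar 1, 1999 (135 left).
Mar has 31 days: +31 → Apr 1, 1999 (104 left).
Apr has 30 days: +30 → May 1, 1999 (74 left).
May has 31 days: +31 → Jun 1, 1999 (43 left).
Jun has 30 days: +30 → Jul 1, 1999 (13 left).
+13 → Jul 14, 1999.

July 14, 1999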